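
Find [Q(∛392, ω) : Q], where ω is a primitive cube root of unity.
[Q(∛392, ω) : Q] = 6

[Q(∛392):Q] = 3 (min poly x^3 - 392, irreducible since 392 is not a perfect cube). [Q(ω):Q] = 2 (min poly x^2 + x + 1). Since Q(∛392) ⊂ R and ω ∉ R, we have ω ∉ Q(∛392), so x^2 + x + 1 remains irreducible over Q(∛392) and [Q(∛392, ω) : Q(∛392)] = 2. By the tower law, [Q(∛392, ω) : Q] = 3 · 2 = 6. (In fact Q(∛392, ω) is the splitting field of x^3 - 392 over Q.)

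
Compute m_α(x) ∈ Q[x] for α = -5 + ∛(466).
m_α(x) = x^3 + 15x^2 + 75x - 341

Set β = α + 5 = ∛(466), so β^3 = 466. Then (α + 5)^3 - 466 = 0, i.e. α is a root of g(x) = (x + 5)^3 - 466 = x^3 + 15x^2 + 75x - 341. Since g(x) = h(x + 5) where h(x) = x^3 - 466, and h is irreducible over Q (because 466 is not a perfect cube, so h has no rational root, and a monic cubic with no rational root is irreducible), g is also irreducible (irreducibility is preserved under the substitution x → x + 5). Hence m_α(x) = x^3 + 15x^2 + 75x - 341.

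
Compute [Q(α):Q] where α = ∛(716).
[Q(α):Q] = 3

The minimal polynomial of α is x^3 - 716, irreducible over Q since 716 is not a perfect cube (so x^3 - 716 has no rational root). Hence [Q(α):Q] = deg(m_α) = 3.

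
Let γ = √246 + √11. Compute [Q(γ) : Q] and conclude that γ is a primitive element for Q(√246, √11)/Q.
[Q(γ) : Q] = 4 (equivalently, Q(γ) = Q(√246, √11))

Obviously Q(γ) ⊆ Q(√246, √11), and [Q(√246, √11):Q] = 4 (since 246, 11 are distinct squarefree integers > 1 with 2706 not a perfect square). To show equality we compute the minimal polynomial of γ. From γ = √246 + √11: γ^2 = 246 + 2√(2706) + 11 = 257 + 2√(2706), so γ^2 - 257 = 2√(2706); squaring, (γ^2 - 257)^2 = 4·2706, i.e. γ^4 - 514γ^2 + 66049 - 10824 = 0, i.e. γ^4 - 514γ^2 + 55225 = 0. So γ is a root of x^4 - 514x^2 + 55225. This polynomial is irreducible over Q: it has no rational root (each ±√246 ± √11 is irrational), and any factorization into two quadratics over Q would force √(2706) ∈ Q (pairing opposite roots) or √246, √11 ∈ Q (other pairings), all impossible. Hence [Q(γ):Q] = 4 = [Q(√246, √11):Q], so Q(γ) = Q(√246, √11).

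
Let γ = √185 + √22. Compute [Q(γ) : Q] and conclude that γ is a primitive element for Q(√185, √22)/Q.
[Q(γ) : Q] = 4 (equivalently, Q(γ) = Q(√185, √22))

Obviously Q(γ) ⊆ Q(√185, √22), and [Q(√185, √22):Q] = 4 (since 185, 22 are distinct squarefree integers > 1 with 4070 not a perfect square). To show equality we compute the minimal polynomial of γ. From γ = √185 + √22: γ^2 = 185 + 2√(4070) + 22 = 207 + 2√(4070), so γ^2 - 207 = 2√(4070); squaring, (γ^2 - 207)^2 = 4·4070, i.e. γ^4 - 414γ^2 + 42849 - 16280 = 0, i.e. γ^4 - 414γ^2 + 26569 = 0. So γ is a root of x^4 - 414x^2 + 26569. This polynomial is irreducible over Q: it has no rational root (each ±√185 ± √22 is irrational), and any factorization into two quadratics over Q would force √(4070) ∈ Q (pairing opposite roots) or √185, √22 ∈ Q (other pairings), all impossible. Hence [Q(γ):Q] = 4 = [Q(√185, √22):Q], so Q(γ) = Q(√185, √22).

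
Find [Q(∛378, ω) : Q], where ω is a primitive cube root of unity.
[Q(∛378, ω) : Q] = 6

[Q(∛378):Q] = 3 (min poly x^3 - 378, irreducible since 378 is not a perfect cube). [Q(ω):Q] = 2 (min poly x^2 + x + 1). Since Q(∛378) ⊂ R and ω ∉ R, we have ω ∉ Q(∛378), so x^2 + x + 1 remains irreducible over Q(∛378) and [Q(∛378, ω) : Q(∛378)] = 2. By the tower law, [Q(∛378, ω) : Q] = 3 · 2 = 6. (In fact Q(∛378, ω) is the splitting field of x^3 - 378 over Q.)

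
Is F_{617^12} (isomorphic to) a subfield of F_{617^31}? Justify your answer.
No: F_{617^12} is not a subfield of F_{617^31}

F_{p^m} embeds in F_{p^n} iff m | n. Here 12 ∤ 31 (since 31 = 2·12 + 7 with remainder 7 ≠ 0), so F_{617^12} is not a subfield of F_{617^31}. Equivalently: if it were, the tower law would give 12 = [F_{617^12}:F_617] dividing [F_{617^31}:F_617] = 31, contradiction.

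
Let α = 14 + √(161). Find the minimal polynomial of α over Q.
m_α(x) = x^2 - 28x + 35

From α - 14 = √(161), squaring gives (α - 14)^2 = 161, i.e. α^2 - 28α + 196 = 161, so α^2 - 28α + 35 = 0. The discriminant of x^2 - 28x + 35 is (-28)^2 - 4·(35) = 784 - 140 = 644, and 4·(161) is not a perfect square in Q since 161 is squarefree and ≠ 1. Hence x^2 - 28x + 35 is irreducible over Q and is the minimal polynomial of α.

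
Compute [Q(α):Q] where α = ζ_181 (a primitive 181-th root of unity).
[Q(α):Q] = 180

The minimal polynomial of ζ_181 over Q is the 181-th cyclotomic polynomial Φ_181(x), which is irreducible over Q and has degree φ(181) = 180. Hence [Q(α):Q] = φ(181) = 180.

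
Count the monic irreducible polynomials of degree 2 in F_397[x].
There are 78606 monic irreducible polynomials of degree 2 over F_397

Each element of F_{397^2} that lies in no proper subfield is a root of exactly one monic irreducible of degree 2 over F_397, and each such polynomial has 2 distinct roots in F_{397^2}. By Möbius inversion the count is N_397(2) = (1/2) Σ_{d|2} μ(2/d) · 397^d = (1/2)(μ(2)·397^1 + μ(1)·397^2) = 157212/2 = 78606.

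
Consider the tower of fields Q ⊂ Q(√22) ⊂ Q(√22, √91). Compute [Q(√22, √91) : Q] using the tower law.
[Q(√22, √91) : Q] = 4

[Q(√22):Q] = 2 (min poly x^2 - 22, irreducible since 22 is squarefree > 1). For the top step, suppose √91 ∈ Q(√22), say √91 = c + d√22 with c, d ∈ Q. Squaring: 91 = c^2 + 22d^2 + 2cd√22. Since √22 ∉ Q this forces 2cd = 0. If d = 0 then √91 = c ∈ Q, contradicting 91 squarefree > 1. If c = 0 then 91 = 22d^2, so 22·91 = (22d)^2 is a perfect square in Q — but 22·91 = 2002 is not a perfect square (since 22 and 91 are distinct squarefree integers). Contradiction. Hence √91 ∉ Q(√22), so x^2 - 91 stays irreducible over Q(√22) and [Q(√22, √91) : Q(√22)] = 2. By the tower law, [Q(√22, √91) : Q] = 2 · 2 = 4.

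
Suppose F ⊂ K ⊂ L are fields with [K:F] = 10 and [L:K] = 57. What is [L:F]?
[L:F] = 570

The tower law says that for any tower of field extensions F ⊂ K ⊂ L with finite degrees, [L:F] = [L:K] · [K:F]. Here this gives [L:F] = 57 · 10 = 570.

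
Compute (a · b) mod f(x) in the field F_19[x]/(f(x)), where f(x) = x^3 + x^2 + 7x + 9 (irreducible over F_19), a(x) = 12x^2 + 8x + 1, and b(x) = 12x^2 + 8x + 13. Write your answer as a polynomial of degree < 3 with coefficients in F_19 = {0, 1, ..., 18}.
a · b ≡ 12x^2 + 18 (mod f(x))

Multiply in F_19[x]: a(x)·b(x) = (12x^2 + 8x + 1)·(12x^2 + 8x + 13) = 11x^4 + 2x^3 + 4x^2 + 17x + 13. This has degree ≥ 3, so divide by f(x) over F_19: 11x^4 + 2x^3 + 4x^2 + 17x + 13 = (11x + 10)·(x^3 + x^2 + 7x + 9) + (12x^2 + 18). Hence a·b ≡ 12x^2 + 18 (mod f). (F_19[x]/(f) is a field with 19^3 = 6859 elements since f is irreducible of degree 3.)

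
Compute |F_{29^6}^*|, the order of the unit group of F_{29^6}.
|F_{29^6}^*| = 594823320

F_{29^6} has 29^6 = 594823321 elements; its multiplicative group consists of all nonzero elements, so |F_{29^6}^*| = 594823321 - 1 = 594823320. (It is cyclic since any finite subgroup of the multiplicative group of a field is cyclic.)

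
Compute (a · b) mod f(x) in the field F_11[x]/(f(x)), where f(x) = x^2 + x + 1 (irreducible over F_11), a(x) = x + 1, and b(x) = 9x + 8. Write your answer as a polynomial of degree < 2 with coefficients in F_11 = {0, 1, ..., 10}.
a · b ≡ 8x + 10 (mod f(x))

Multiply in F_11[x]: a(x)·b(x) = (x + 1)·(9x + 8) = 9x^2 + 6x + 8. This has degree ≥ 2, so divide by f(x) over F_11: 9x^2 + 6x + 8 = (9)·(x^2 + x + 1) + (8x + 10). Hence a·b ≡ 8x + 10 (mod f). (F_11[x]/(f) is a field with 11^2 = 121 elements since f is irreducible of degree 2.)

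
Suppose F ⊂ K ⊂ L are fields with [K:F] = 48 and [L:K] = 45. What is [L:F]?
[L:F] = 2160

The tower law says that for any tower of field extensions F ⊂ K ⊂ L with finite degrees, [L:F] = [L:K] · [K:F]. Here this gives [L:F] = 45 · 48 = 2160.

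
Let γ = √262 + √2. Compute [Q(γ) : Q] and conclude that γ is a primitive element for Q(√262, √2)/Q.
[Q(γ) : Q] = 4 (equivalently, Q(γ) = Q(√262, √2))

Obviously Q(γ) ⊆ Q(√262, √2), and [Q(√262, √2):Q] = 4 (since 262, 2 are distinct squarefree integers > 1 with 524 not a perfect square). To show equality we compute the minimal polynomial of γ. From γ = √262 + √2: γ^2 = 262 + 2√(524) + 2 = 264 + 2√(524), so γ^2 - 264 = 2√(524); squaring, (γ^2 - 264)^2 = 4·524, i.e. γ^4 - 528γ^2 + 69696 - 2096 = 0, i.e. γ^4 - 528γ^2 + 67600 = 0. So γ is a root of x^4 - 528x^2 + 67600. This polynomial is irreducible over Q: it has no rational root (each ±√262 ± √2 is irrational), and any factorization into two quadratics over Q would force √(524) ∈ Q (pairing opposite roots) or √262, √2 ∈ Q (other pairings), all impossible. Hence [Q(γ):Q] = 4 = [Q(√262, √2):Q], so Q(γ) = Q(√262, √2).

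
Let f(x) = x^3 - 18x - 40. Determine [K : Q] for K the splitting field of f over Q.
[K : Q] = 6

By the rational root test, any rational root of the monic integer polynomial f(x) = x^3 - 18x - 40 must be an integer dividing the constant term -40, i.e. one of ±{1, 2, 4, 5, 8, 10, 20, 40}. Evaluating: f(1) = -57, f(-1) = -23, f(2) = -68, f(-2) = -12, f(4) = -48, f(-4) = -32, f(5) = -5, f(-5) = -75, f(8) = 328, f(-8) = -408, f(10) = 780, f(-10) = -860, f(20) = 7600, f(-20) = -7680, f(40) = 63240, f(-40) = -63320; none is 0, so f has no rational root and is therefore irreducible over Q (a cubic with no linear factor over a field is irreducible). For an irreducible cubic, the Galois group is A_3 or S_3 according as the discriminant disc(f) = -4a^3 - 27b^2 = -4·(-18)^3 - 27·(-40)^2 = -19872 is or is not a square in Q. Here disc(f) = -19872 is not a perfect square in Q, so the Galois group of f over Q is not contained in A_3 and must be all of S_3. The splitting field has degree |S_3| = 6 over Q, so [K : Q] = 6.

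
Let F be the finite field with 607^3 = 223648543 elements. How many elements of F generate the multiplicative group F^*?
There are φ(223648542) = 68126400 primitive elements

F_q^* is cyclic of order q - 1 = 223648542. A cyclic group of order m has exactly φ(m) generators. Here m = 223648542 = 2 · 3^2 · 13 · 101 · 9463, so the number of primitive elements is φ(223648542) = 68126400.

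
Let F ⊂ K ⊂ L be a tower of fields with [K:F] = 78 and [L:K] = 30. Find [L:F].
[L:F] = 2340

The tower law says that for any tower of field extensions F ⊂ K ⊂ L with finite degrees, [L:F] = [L:K] · [K:F]. Here this gives [L:F] = 30 · 78 = 2340.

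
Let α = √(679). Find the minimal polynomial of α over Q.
m_α(x) = x^2 - 679

α satisfies α^2 - 679 = 0, so x^2 - 679 annihilates α. Since d = 679 is squarefree and ≠ 1, it is not a perfect square in Q, so x^2 - 679 has no rational root and is therefore irreducible over Q (a degree-2 polynomial over a field is irreducible iff it has no root). Hence m_α(x) = x^2 - 679.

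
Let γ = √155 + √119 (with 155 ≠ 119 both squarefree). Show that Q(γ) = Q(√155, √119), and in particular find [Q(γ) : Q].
[Q(γ) : Q] = 4 (equivalently, Q(γ) = Q(√155, √119))

Obviously Q(γ) ⊆ Q(√155, √119), and [Q(√155, √119):Q] = 4 (since 155, 119 are distinct squarefree integers > 1 with 18445 not a perfect square). To show equality we compute the minimal polynomial of γ. From γ = √155 + √119: γ^2 = 155 + 2√(18445) + 119 = 274 + 2√(18445), so γ^2 - 274 = 2√(18445); squaring, (γ^2 - 274)^2 = 4·18445, i.e. γ^4 - 548γ^2 + 75076 - 73780 = 0, i.e. γ^4 - 548γ^2 + 1296 = 0. So γ is a root of x^4 - 548x^2 + 1296. This polynomial is irreducible over Q: it has no rational root (each ±√155 ± √119 is irrational), and any factorization into two quadratics over Q would force √(18445) ∈ Q (pairing opposite roots) or √155, √119 ∈ Q (other pairings), all impossible. Hence [Q(γ):Q] = 4 = [Q(√155, √119):Q], so Q(γ) = Q(√155, √119).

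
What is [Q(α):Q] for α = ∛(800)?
[Q(α):Q] = 3

The minimal polynomial of α is x^3 - 800, irreducible over Q since 800 is not a perfect cube (so x^3 - 800 has no rational root). Hence [Q(α):Q] = deg(m_α) = 3.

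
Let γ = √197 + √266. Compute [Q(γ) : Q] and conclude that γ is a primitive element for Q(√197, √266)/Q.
[Q(γ) : Q] = 4 (equivalently, Q(γ) = Q(√197, √266))

Obviously Q(γ) ⊆ Q(√197, √266), and [Q(√197, √266):Q] = 4 (since 197, 266 are distinct squarefree integers > 1 with 52402 not a perfect square). To show equality we compute the minimal polynomial of γ. From γ = √197 + √266: γ^2 = 197 + 2√(52402) + 266 = 463 + 2√(52402), so γ^2 - 463 = 2√(52402); squaring, (γ^2 - 463)^2 = 4·52402, i.e. γ^4 - 926γ^2 + 214369 - 209608 = 0, i.e. γ^4 - 926γ^2 + 4761 = 0. So γ is a root of x^4 - 926x^2 + 4761. This polynomial is irreducible over Q: it has no rational root (each ±√197 ± √266 is irrational), and any factorization into two quadratics over Q would force √(52402) ∈ Q (pairing opposite roots) or √197, √266 ∈ Q (other pairings), all impossible. Hence [Q(γ):Q] = 4 = [Q(√197, √266):Q], so Q(γ) = Q(√197, √266).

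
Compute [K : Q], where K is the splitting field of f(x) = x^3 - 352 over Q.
[K : Q] = 6

The roots of x^3 - 352 are ∛352, ω∛352, ω^2∛352 where ω = e^(2πi/3) is a primitive cube root of unity, so K = Q(∛352, ω). Now [Q(∛352):Q] = 3 (since 352 is not a perfect cube, x^3 - 352 is irreducible) and [Q(ω):Q] = 2. Both 2 and 3 divide [K:Q], and [K:Q] ≤ 3·2 = 6, so [K:Q] = 6. (Equivalently: Q(∛352) ⊂ R but ω ∉ R, so [K : Q(∛352)] = 2.)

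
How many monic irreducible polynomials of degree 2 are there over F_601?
There are 180300 monic irreducible polynomials of degree 2 over F_601

Each element of F_{601^2} that lies in no proper subfield is a root of exactly one monic irreducible of degree 2 over F_601, and each such polynomial has 2 distinct roots in F_{601^2}. By Möbius inversion the count is N_601(2) = (1/2) Σ_{d|2} μ(2/d) · 601^d = (1/2)(μ(2)·601^1 + μ(1)·601^2) = 360600/2 = 180300.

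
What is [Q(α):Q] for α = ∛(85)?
[Q(α):Q] = 3

The minimal polynomial of α is x^3 - 85, irreducible over Q since 85 is not a perfect cube (so x^3 - 85 has no rational root). Hence [Q(α):Q] = deg(m_α) = 3.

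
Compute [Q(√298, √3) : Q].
[Q(√298, √3) : Q] = 4

[Q(√298):Q] = 2 (min poly x^2 - 298, irreducible since 298 is squarefree > 1). For the top step, suppose √3 ∈ Q(√298), say √3 = c + d√298 with c, d ∈ Q. Squaring: 3 = c^2 + 298d^2 + 2cd√298. Since √298 ∉ Q this forces 2cd = 0. If d = 0 then √3 = c ∈ Q, contradicting 3 squarefree > 1. If c = 0 then 3 = 298d^2, so 298·3 = (298d)^2 is a perfect square in Q — but 298·3 = 894 is not a perfect square (since 298 and 3 are distinct squarefree integers). Contradiction. Hence √3 ∉ Q(√298), so x^2 - 3 stays irreducible over Q(√298) and [Q(√298, √3) : Q(√298)] = 2. By the tower law, [Q(√298, √3) : Q] = 2 · 2 = 4.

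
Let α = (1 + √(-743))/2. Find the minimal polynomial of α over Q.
m_α(x) = x^2 - x + 186

From 2α - 1 = √(-743), squaring gives (2α - 1)^2 = -743, i.e. 4α^2 - 4α + 1 = -743, so α^2 - α + (1 + 743)/4 = 0. Since -743 ≡ 1 (mod 4), (1 + 743)/4 = 186 ∈ Z. The polynomial x^2 - x + 186 has discriminant 1 - 4·(186) = -743, which is not a perfect square in Q (d = -743 is squarefree and ≠ 1), so x^2 - x + 186 is irreducible over Q. It is the minimal polynomial of α.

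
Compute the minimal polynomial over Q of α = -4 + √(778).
m_α(x) = x^2 + 8x - 762

From α + 4 = √(778), squaring gives (α + 4)^2 = 778, i.e. α^2 + 8α + 16 = 778, so α^2 + 8α - 762 = 0. The discriminant of x^2 + 8x - 762 is (8)^2 - 4·(-762) = 64 + 3048 = 3112, and 4·(778) is not a perfect square in Q since 778 is squarefree and ≠ 1. Hence x^2 + 8x - 762 is irreducible over Q and is the minimal polynomial of α.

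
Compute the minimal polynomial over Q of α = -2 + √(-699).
m_α(x) = x^2 + 4x + 703

From α + 2 = √(-699), squaring gives (α + 2)^2 = -699, i.e. α^2 + 4α + 4 = -699, so α^2 + 4α + 703 = 0. The discriminant of x^2 + 4x + 703 is (4)^2 - 4·(703) = 16 - 2812 = -2796, and 4·(-699) is not a perfect square in Q since -699 is squarefree and ≠ 1. Hence x^2 + 4x + 703 is irreducible over Q and is the minimal polynomial of α.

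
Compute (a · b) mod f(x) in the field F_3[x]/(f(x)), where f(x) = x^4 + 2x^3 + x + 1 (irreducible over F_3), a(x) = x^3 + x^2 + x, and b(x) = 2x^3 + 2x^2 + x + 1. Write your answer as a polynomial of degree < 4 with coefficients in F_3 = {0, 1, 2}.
a · b ≡ x^3 + 2x + 1 (mod f(x))

Multiply in F_3[x]: a(x)·b(x) = (x^3 + x^2 + x)·(2x^3 + 2x^2 + x + 1) = 2x^6 + x^5 + 2x^4 + x^3 + 2x^2 + x. This has degree ≥ 4, so divide by f(x) over F_3: 2x^6 + x^5 + 2x^4 + x^3 + 2x^2 + x = (2x^2 + 2)·(x^4 + 2x^3 + x + 1) + (x^3 + 2x + 1). Hence a·b ≡ x^3 + 2x + 1 (mod f). (F_3[x]/(f) is a field with 3^4 = 81 elements since f is irreducible of degree 4.)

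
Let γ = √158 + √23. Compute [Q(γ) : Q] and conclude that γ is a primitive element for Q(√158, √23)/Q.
[Q(γ) : Q] = 4 (equivalently, Q(γ) = Q(√158, √23))

Obviously Q(γ) ⊆ Q(√158, √23), and [Q(√158, √23):Q] = 4 (since 158, 23 are distinct squarefree integers > 1 with 3634 not a perfect square). To show equality we compute the minimal polynomial of γ. From γ = √158 + √23: γ^2 = 158 + 2√(3634) + 23 = 181 + 2√(3634), so γ^2 - 181 = 2√(3634); squaring, (γ^2 - 181)^2 = 4·3634, i.e. γ^4 - 362γ^2 + 32761 - 14536 = 0, i.e. γ^4 - 362γ^2 + 18225 = 0. So γ is a root of x^4 - 362x^2 + 18225. This polynomial is irreducible over Q: it has no rational root (each ±√158 ± √23 is irrational), and any factorization into two quadratics over Q would force √(3634) ∈ Q (pairing opposite roots) or √158, √23 ∈ Q (other pairings), all impossible. Hence [Q(γ):Q] = 4 = [Q(√158, √23):Q], so Q(γ) = Q(√158, √23).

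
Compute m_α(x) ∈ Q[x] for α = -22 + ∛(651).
m_α(x) = x^3 + 66x^2 + 1452x + 9997

Set β = α + 22 = ∛(651), so β^3 = 651. Then (α + 22)^3 - 651 = 0, i.e. α is a root of g(x) = (x + 22)^3 - 651 = x^3 + 66x^2 + 1452x + 9997. Since g(x) = h(x + 22) where h(x) = x^3 - 651, and h is irreducible over Q (because 651 is not a perfect cube, so h has no rational root, and a monic cubic with no rational root is irreducible), g is also irreducible (irreducibility is preserved under the substitution x → x + 22). Hence m_α(x) = x^3 + 66x^2 + 1452x + 9997.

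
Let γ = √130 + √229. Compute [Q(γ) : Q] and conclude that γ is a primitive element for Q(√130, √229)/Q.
[Q(γ) : Q] = 4 (equivalently, Q(γ) = Q(√130, √229))

Obviously Q(γ) ⊆ Q(√130, √229), and [Q(√130, √229):Q] = 4 (since 130, 229 are distinct squarefree integers > 1 with 29770 not a perfect square). To show equality we compute the minimal polynomial of γ. From γ = √130 + √229: γ^2 = 130 + 2√(29770) + 229 = 359 + 2√(29770), so γ^2 - 359 = 2√(29770); squaring, (γ^2 - 359)^2 = 4·29770, i.e. γ^4 - 718γ^2 + 128881 - 119080 = 0, i.e. γ^4 - 718γ^2 + 9801 = 0. So γ is a root of x^4 - 718x^2 + 9801. This polynomial is irreducible over Q: it has no rational root (each ±√130 ± √229 is irrational), and any factorization into two quadratics over Q would force √(29770) ∈ Q (pairing opposite roots) or √130, √229 ∈ Q (other pairings), all impossible. Hence [Q(γ):Q] = 4 = [Q(√130, √229):Q], so Q(γ) = Q(√130, √229).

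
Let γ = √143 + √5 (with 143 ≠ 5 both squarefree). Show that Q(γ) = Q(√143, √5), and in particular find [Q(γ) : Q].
[Q(γ) : Q] = 4 (equivalently, Q(γ) = Q(√143, √5))

Obviously Q(γ) ⊆ Q(√143, √5), and [Q(√143, √5):Q] = 4 (since 143, 5 are distinct squarefree integers > 1 with 715 not a perfect square). To show equality we compute the minimal polynomial of γ. From γ = √143 + √5: γ^2 = 143 + 2√(715) + 5 = 148 + 2√(715), so γ^2 - 148 = 2√(715); squaring, (γ^2 - 148)^2 = 4·715, i.e. γ^4 - 296γ^2 + 21904 - 2860 = 0, i.e. γ^4 - 296γ^2 + 19044 = 0. So γ is a root of x^4 - 296x^2 + 19044. This polynomial is irreducible over Q: it has no rational root (each ±√143 ± √5 is irrational), and any factorization into two quadratics over Q would force √(715) ∈ Q (pairing opposite roots) or √143, √5 ∈ Q (other pairings), all impossible. Hence [Q(γ):Q] = 4 = [Q(√143, √5):Q], so Q(γ) = Q(√143, √5).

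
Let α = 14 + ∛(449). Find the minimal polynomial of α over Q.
m_α(x) = x^3 - 42x^2 + 588x - 3193

Set β = α - 14 = ∛(449), so β^3 = 449. Then (α - 14)^3 - 449 = 0, i.e. α is a root of g(x) = (x - 14)^3 - 449 = x^3 - 42x^2 + 588x - 3193. Since g(x) = h(x - 14) where h(x) = x^3 - 449, and h is irreducible over Q (because 449 is not a perfect cube, so h has no rational root, and a monic cubic with no rational root is irreducible), g is also irreducible (irreducibility is preserved under the substitution x → x - 14). Hence m_α(x) = x^3 - 42x^2 + 588x - 3193.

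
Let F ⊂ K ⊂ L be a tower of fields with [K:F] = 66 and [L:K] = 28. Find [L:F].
[L:F] = 1848

The tower law says that for any tower of field extensions F ⊂ K ⊂ L with finite degrees, [L:F] = [L:K] · [K:F]. Here this gives [L:F] = 28 · 66 = 1848.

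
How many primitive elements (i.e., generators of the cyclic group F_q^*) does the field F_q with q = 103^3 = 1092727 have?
There are φ(1092726) = 342720 primitive elements

F_q^* is cyclic of order q - 1 = 1092726. A cyclic group of order m has exactly φ(m) generators. Here m = 1092726 = 2 · 3^2 · 17 · 3571, so the number of primitive elements is φ(1092726) = 342720.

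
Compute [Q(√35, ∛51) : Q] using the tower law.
[Q(√35, ∛51) : Q] = 6

Let L = Q(√35, ∛51). Since Q(√35) ⊂ L and [Q(√35):Q] = 2, the tower law gives 2 | [L:Q]. Likewise Q(∛51) ⊂ L with [Q(∛51):Q] = 3 (because 51 is not a perfect cube), so 3 | [L:Q]. As gcd(2,3) = 1, [L:Q] is divisible by 6. Conversely L is generated over Q by √35 and ∛51, so [L:Q] ≤ 2·3 = 6. Therefore [Q(√35, ∛51) : Q] = 6.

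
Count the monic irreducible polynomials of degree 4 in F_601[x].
There are 32616450300 monic irreducible polynomials of degree 4 over F_601

Each element of F_{601^4} that lies in no proper subfield is a root of exactly one monic irreducible of degree 4 over F_601, and each such polynomial has 4 distinct roots in F_{601^4}. By Möbius inversion the count is N_601(4) = (1/4) Σ_{d|4} μ(4/d) · 601^d = (1/4)(μ(4)·601^1 + μ(2)·601^2 + μ(1)·601^4) = 130465801200/4 = 32616450300.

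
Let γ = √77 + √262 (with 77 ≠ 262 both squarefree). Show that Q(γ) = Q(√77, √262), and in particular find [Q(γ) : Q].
[Q(γ) : Q] = 4 (equivalently, Q(γ) = Q(√77, √262))

Obviously Q(γ) ⊆ Q(√77, √262), and [Q(√77, √262):Q] = 4 (since 77, 262 are distinct squarefree integers > 1 with 20174 not a perfect square). To show equality we compute the minimal polynomial of γ. From γ = √77 + √262: γ^2 = 77 + 2√(20174) + 262 = 339 + 2√(20174), so γ^2 - 339 = 2√(20174); squaring, (γ^2 - 339)^2 = 4·20174, i.e. γ^4 - 678γ^2 + 114921 - 80696 = 0, i.e. γ^4 - 678γ^2 + 34225 = 0. So γ is a root of x^4 - 678x^2 + 34225. This polynomial is irreducible over Q: it has no rational root (each ±√77 ± √262 is irrational), and any factorization into two quadratics over Q would force √(20174) ∈ Q (pairing opposite roots) or √77, √262 ∈ Q (other pairings), all impossible. Hence [Q(γ):Q] = 4 = [Q(√77, √262):Q], so Q(γ) = Q(√77, √262).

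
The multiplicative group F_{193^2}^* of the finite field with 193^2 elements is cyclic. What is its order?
|F_{193^2}^*| = 37248

F_{193^2} has 193^2 = 37249 elements; its multiplicative group consists of all nonzero elements, so |F_{193^2}^*| = 37249 - 1 = 37248. (It is cyclic since any finite subgroup of the multiplicative group of a field is cyclic.)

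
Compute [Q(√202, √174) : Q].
[Q(√202, √174) : Q] = 4

[Q(√202):Q] = 2 (min poly x^2 - 202, irreducible since 202 is squarefree > 1). For the top step, suppose √174 ∈ Q(√202), say √174 = c + d√202 with c, d ∈ Q. Squaring: 174 = c^2 + 202d^2 + 2cd√202. Since √202 ∉ Q this forces 2cd = 0. If d = 0 then √174 = c ∈ Q, contradicting 174 squarefree > 1. If c = 0 then 174 = 202d^2, so 202·174 = (202d)^2 is a perfect square in Q — but 202·174 = 35148 is not a perfect square (since 202 and 174 are distinct squarefree integers). Contradiction. Hence √174 ∉ Q(√202), so x^2 - 174 stays irreducible over Q(√202) and [Q(√202, √174) : Q(√202)] = 2. By the tower law, [Q(√202, √174) : Q] = 2 · 2 = 4.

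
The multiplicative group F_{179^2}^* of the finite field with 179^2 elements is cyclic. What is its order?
|F_{179^2}^*| = 32040

F_{179^2} has 179^2 = 32041 elements; its multiplicative group consists of all nonzero elements, so |F_{179^2}^*| = 32041 - 1 = 32040. (It is cyclic since any finite subgroup of the multiplicative group of a field is cyclic.)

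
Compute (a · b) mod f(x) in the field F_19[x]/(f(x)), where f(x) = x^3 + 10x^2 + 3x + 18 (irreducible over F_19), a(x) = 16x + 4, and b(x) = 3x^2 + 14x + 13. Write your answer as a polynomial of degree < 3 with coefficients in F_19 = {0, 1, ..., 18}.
a · b ≡ 3x^2 + 6x + 5 (mod f(x))

Multiply in F_19[x]: a(x)·b(x) = (16x + 4)·(3x^2 + 14x + 13) = 10x^3 + 8x^2 + 17x + 14. This has degree ≥ 3, so divide by f(x) over F_19: 10x^3 + 8x^2 + 17x + 14 = (10)·(x^3 + 10x^2 + 3x + 18) + (3x^2 + 6x + 5). Hence a·b ≡ 3x^2 + 6x + 5 (mod f). (F_19[x]/(f) is a field with 19^3 = 6859 elements since f is irreducible of degree 3.)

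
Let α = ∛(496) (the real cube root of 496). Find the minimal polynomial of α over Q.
m_α(x) = x^3 - 496

α satisfies α^3 = 496, so x^3 - 496 annihilates α. By the rational root test, a rational root p/q (in lowest terms) of x^3 - 496 would satisfy p^3 = 496 q^3, forcing q = 1 and p^3 = 496; but 496 is not a perfect cube, contradiction. A monic cubic over Q with no rational root is irreducible (any nontrivial factorization would include a linear factor). Hence x^3 - 496 is the minimal polynomial of α, and in particular [Q(α):Q] = 3.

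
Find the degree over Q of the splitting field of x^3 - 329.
[K : Q] = 6

The roots of x^3 - 329 are ∛329, ω∛329, ω^2∛329 where ω = e^(2πi/3) is a primitive cube root of unity, so K = Q(∛329, ω). Now [Q(∛329):Q] = 3 (since 329 is not a perfect cube, x^3 - 329 is irreducible) and [Q(ω):Q] = 2. Both 2 and 3 divide [K:Q], and [K:Q] ≤ 3·2 = 6, so [K:Q] = 6. (Equivalently: Q(∛329) ⊂ R but ω ∉ R, so [K : Q(∛329)] = 2.)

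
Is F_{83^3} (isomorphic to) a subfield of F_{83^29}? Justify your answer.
No: F_{83^3} is not a subfield of F_{83^29}

F_{p^m} embeds in F_{p^n} iff m | n. Here 3 ∤ 29 (since 29 = 9·3 + 2 with remainder 2 ≠ 0), so F_{83^3} is not a subfield of F_{83^29}. Equivalently: if it were, the tower law would give 3 = [F_{83^3}:F_83] dividing [F_{83^29}:F_83] = 29, contradiction.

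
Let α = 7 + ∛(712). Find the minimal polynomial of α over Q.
m_α(x) = x^3 - 21x^2 + 147x - 1055

Set β = α - 7 = ∛(712), so β^3 = 712. Then (α - 7)^3 - 712 = 0, i.e. α is a root of g(x) = (x - 7)^3 - 712 = x^3 - 21x^2 + 147x - 1055. Since g(x) = h(x - 7) where h(x) = x^3 - 712, and h is irreducible over Q (because 712 is not a perfect cube, so h has no rational root, and a monic cubic with no rational root is irreducible), g is also irreducible (irreducibility is preserved under the substitution x → x - 7). Hence m_α(x) = x^3 - 21x^2 + 147x - 1055.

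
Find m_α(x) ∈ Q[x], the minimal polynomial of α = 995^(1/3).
m_α(x) = x^3 - 995

α satisfies α^3 = 995, so x^3 - 995 annihilates α. By the rational root test, a rational root p/q (in lowest terms) of x^3 - 995 would satisfy p^3 = 995 q^3, forcing q = 1 and p^3 = 995; but 995 is not a perfect cube, contradiction. A monic cubic over Q with no rational root is irreducible (any nontrivial factorization would include a linear factor). Hence x^3 - 995 is the minimal polynomial of α, and in particular [Q(α):Q] = 3.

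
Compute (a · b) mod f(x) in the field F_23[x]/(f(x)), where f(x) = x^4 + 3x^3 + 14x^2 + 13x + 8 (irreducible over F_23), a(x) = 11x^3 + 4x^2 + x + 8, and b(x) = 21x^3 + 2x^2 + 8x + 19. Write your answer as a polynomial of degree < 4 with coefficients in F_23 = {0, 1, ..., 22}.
a · b ≡ 11x^3 + 4x^2 + 5x + 6 (mod f(x))

Multiply in F_23[x]: a(x)·b(x) = (11x^3 + 4x^2 + x + 8)·(21x^3 + 2x^2 + 8x + 19) = x^6 + 14x^5 + 2x^4 + 20x^3 + 8x^2 + 14x + 14. This has degree ≥ 4, so divide by f(x) over F_23: x^6 + 14x^5 + 2x^4 + 20x^3 + 8x^2 + 14x + 14 = (x^2 + 11x + 1)·(x^4 + 3x^3 + 14x^2 + 13x + 8) + (11x^3 + 4x^2 + 5x + 6). Hence a·b ≡ 11x^3 + 4x^2 + 5x + 6 (mod f). (F_23[x]/(f) is a field with 23^4 = 279841 elements since f is irreducible of degree 4.)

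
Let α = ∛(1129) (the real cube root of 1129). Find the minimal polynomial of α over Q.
m_α(x) = x^3 - 1129

α satisfies α^3 = 1129, so x^3 - 1129 annihilates α. By the rational root test, a rational root p/q (in lowest terms) of x^3 - 1129 would satisfy p^3 = 1129 q^3, forcing q = 1 and p^3 = 1129; but 1129 is not a perfect cube, contradiction. A monic cubic over Q with no rational root is irreducible (any nontrivial factorization would include a linear factor). Hence x^3 - 1129 is the minimal polynomial of α, and in particular [Q(α):Q] = 3.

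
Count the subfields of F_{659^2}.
F_{659^2} has 2 subfields

The subfields of F_{p^n} are exactly the fields F_{p^d} for d | n (each is the fixed field of the unique index-d subgroup of Gal(F_{p^n}/F_p) ≅ Z/nZ). The divisors of n = 2 are {1, 2}, giving 2 subfields: F_{659^1}, F_{659^2}.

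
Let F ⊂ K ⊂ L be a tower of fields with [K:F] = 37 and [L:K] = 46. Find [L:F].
[L:F] = 1702

The tower law says that for any tower of field extensions F ⊂ K ⊂ L with finite degrees, [L:F] = [L:K] · [K:F]. Here this gives [L:F] = 46 · 37 = 1702.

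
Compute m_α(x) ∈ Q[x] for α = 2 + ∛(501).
m_α(x) = x^3 - 6x^2 + 12x - 509

Set β = α - 2 = ∛(501), so β^3 = 501. Then (α - 2)^3 - 501 = 0, i.e. α is a root of g(x) = (x - 2)^3 - 501 = x^3 - 6x^2 + 12x - 509. Since g(x) = h(x - 2) where h(x) = x^3 - 501, and h is irreducible over Q (because 501 is not a perfect cube, so h has no rational root, and a monic cubic with no rational root is irreducible), g is also irreducible (irreducibility is preserved under the substitution x → x - 2). Hence m_α(x) = x^3 - 6x^2 + 12x - 509.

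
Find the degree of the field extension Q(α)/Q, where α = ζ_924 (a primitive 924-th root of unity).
[Q(α):Q] = 240

The minimal polynomial of ζ_924 over Q is the 924-th cyclotomic polynomial Φ_924(x), which is irreducible over Q and has degree φ(924) = 240. Hence [Q(α):Q] = φ(924) = 240.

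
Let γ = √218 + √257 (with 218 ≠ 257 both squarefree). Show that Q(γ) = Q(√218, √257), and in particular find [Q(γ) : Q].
[Q(γ) : Q] = 4 (equivalently, Q(γ) = Q(√218, √257))

Obviously Q(γ) ⊆ Q(√218, √257), and [Q(√218, √257):Q] = 4 (since 218, 257 are distinct squarefree integers > 1 with 56026 not a perfect square). To show equality we compute the minimal polynomial of γ. From γ = √218 + √257: γ^2 = 218 + 2√(56026) + 257 = 475 + 2√(56026), so γ^2 - 475 = 2√(56026); squaring, (γ^2 - 475)^2 = 4·56026, i.e. γ^4 - 950γ^2 + 225625 - 224104 = 0, i.e. γ^4 - 950γ^2 + 1521 = 0. So γ is a root of x^4 - 950x^2 + 1521. This polynomial is irreducible over Q: it has no rational root (each ±√218 ± √257 is irrational), and any factorization into two quadratics over Q would force √(56026) ∈ Q (pairing opposite roots) or √218, √257 ∈ Q (other pairings), all impossible. Hence [Q(γ):Q] = 4 = [Q(√218, √257):Q], so Q(γ) = Q(√218, √257).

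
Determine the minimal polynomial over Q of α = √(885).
m_α(x) = x^2 - 885

α satisfies α^2 - 885 = 0, so x^2 - 885 annihilates α. Since d = 885 is squarefree and ≠ 1, it is not a perfect square in Q, so x^2 - 885 has no rational root and is therefore irreducible over Q (a degree-2 polynomial over a field is irreducible iff it has no root). Hence m_α(x) = x^2 - 885.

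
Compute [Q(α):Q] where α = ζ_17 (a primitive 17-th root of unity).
[Q(α):Q] = 16

The minimal polynomial of ζ_17 over Q is the 17-th cyclotomic polynomial Φ_17(x), which is irreducible over Q and has degree φ(17) = 16. Hence [Q(α):Q] = φ(17) = 16.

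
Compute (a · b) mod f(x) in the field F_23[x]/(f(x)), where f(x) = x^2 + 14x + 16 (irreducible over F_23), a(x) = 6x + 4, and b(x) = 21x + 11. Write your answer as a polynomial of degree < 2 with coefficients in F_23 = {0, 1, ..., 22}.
a · b ≡ 19x + 6 (mod f(x))

Multiply in F_23[x]: a(x)·b(x) = (6x + 4)·(21x + 11) = 11x^2 + 12x + 21. This has degree ≥ 2, so divide by f(x) over F_23: 11x^2 + 12x + 21 = (11)·(x^2 + 14x + 16) + (19x + 6). Hence a·b ≡ 19x + 6 (mod f). (F_23[x]/(f) is a field with 23^2 = 529 elements since f is irreducible of degree 2.)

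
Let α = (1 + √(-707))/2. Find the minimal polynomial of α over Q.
m_α(x) = x^2 - x + 177

From 2α - 1 = √(-707), squaring gives (2α - 1)^2 = -707, i.e. 4α^2 - 4α + 1 = -707, so α^2 - α + (1 + 707)/4 = 0. Since -707 ≡ 1 (mod 4), (1 + 707)/4 = 177 ∈ Z. The polynomial x^2 - x + 177 has discriminant 1 - 4·(177) = -707, which is not a perfect square in Q (d = -707 is squarefree and ≠ 1), so x^2 - x + 177 is irreducible over Q. It is the minimal polynomial of α.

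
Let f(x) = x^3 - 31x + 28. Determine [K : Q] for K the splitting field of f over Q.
[K : Q] = 6

By the rational root test, any rational root of the monic integer polynomial f(x) = x^3 - 31x + 28 must be an integer dividing the constant term 28, i.e. one of ±{1, 2, 4, 7, 14, 28}. Evaluating: f(1) = -2, f(-1) = 58, f(2) = -26, f(-2) = 82, f(4) = -32, f(-4) = 88, f(7) = 154, f(-7) = -98, f(14) = 2338, f(-14) = -2282, f(28) = 21112, f(-28) = -21056; none is 0, so f has no rational root and is therefore irreducible over Q (a cubic with no linear factor over a field is irreducible). For an irreducible cubic, the Galois group is A_3 or S_3 according as the discriminant disc(f) = -4a^3 - 27b^2 = -4·(-31)^3 - 27·(28)^2 = 97996 is or is not a square in Q. Here disc(f) = 97996 is not a perfect square in Q, so the Galois group of f over Q is not contained in A_3 and must be all of S_3. The splitting field has degree |S_3| = 6 over Q, so [K : Q] = 6.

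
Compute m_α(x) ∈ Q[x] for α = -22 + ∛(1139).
m_α(x) = x^3 + 66x^2 + 1452x + 9509

Set β = α + 22 = ∛(1139), so β^3 = 1139. Then (α + 22)^3 - 1139 = 0, i.e. α is a root of g(x) = (x + 22)^3 - 1139 = x^3 + 66x^2 + 1452x + 9509. Since g(x) = h(x + 22) where h(x) = x^3 - 1139, and h is irreducible over Q (because 1139 is not a perfect cube, so h has no rational root, and a monic cubic with no rational root is irreducible), g is also irreducible (irreducibility is preserved under the substitution x → x + 22). Hence m_α(x) = x^3 + 66x^2 + 1452x + 9509.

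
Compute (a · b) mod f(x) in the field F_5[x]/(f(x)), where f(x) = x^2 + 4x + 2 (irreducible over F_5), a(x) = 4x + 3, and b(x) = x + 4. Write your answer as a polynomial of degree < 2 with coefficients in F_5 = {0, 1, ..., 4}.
a · b ≡ 3x + 4 (mod f(x))

Multiply in F_5[x]: a(x)·b(x) = (4x + 3)·(x + 4) = 4x^2 + 4x + 2. This has degree ≥ 2, so divide by f(x) over F_5: 4x^2 + 4x + 2 = (4)·(x^2 + 4x + 2) + (3x + 4). Hence a·b ≡ 3x + 4 (mod f). (F_5[x]/(f) is a field with 5^2 = 25 elements since f is irreducible of degree 2.)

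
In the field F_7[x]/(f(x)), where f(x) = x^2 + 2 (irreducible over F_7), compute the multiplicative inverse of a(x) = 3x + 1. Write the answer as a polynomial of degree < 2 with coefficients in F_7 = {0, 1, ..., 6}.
a(x)^(-1) ≡ 5x + 3 (mod f(x))

Since f is irreducible over F_7, F_7[x]/(f) is a field and a(x) ≠ 0 has an inverse. Apply the extended Euclidean algorithm to f(x) and a(x) in F_7[x]: f(x) = (5x + 3)·a(x) + (6). The last nonzero remainder is the constant 6 = gcd(f, a) in F_7. Back-substituting through the division chain expresses 6 = s(x)·a(x) + t(x)·f(x) with s(x) ≡ 2x + 4 (mod f), so (2x + 4)·a(x) ≡ 6 (mod f). Multiplying by 6^(-1) ≡ 6 in F_7 gives a(x)^(-1) ≡ 6·(2x + 4) ≡ 5x + 3 (mod f). Check: (3x + 1)·(5x + 3) = x^2 + 3 ≡ 1 (mod x^2 + 2).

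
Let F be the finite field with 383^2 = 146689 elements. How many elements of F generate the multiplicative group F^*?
There are φ(146688) = 48640 primitive elements

F_q^* is cyclic of order q - 1 = 146688. A cyclic group of order m has exactly φ(m) generators. Here m = 146688 = 2^8 · 3 · 191, so the number of primitive elements is φ(146688) = 48640.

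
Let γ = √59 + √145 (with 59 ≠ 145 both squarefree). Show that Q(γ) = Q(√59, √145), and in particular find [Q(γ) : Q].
[Q(γ) : Q] = 4 (equivalently, Q(γ) = Q(√59, √145))

Obviously Q(γ) ⊆ Q(√59, √145), and [Q(√59, √145):Q] = 4 (since 59, 145 are distinct squarefree integers > 1 with 8555 not a perfect square). To show equality we compute the minimal polynomial of γ. From γ = √59 + √145: γ^2 = 59 + 2√(8555) + 145 = 204 + 2√(8555), so γ^2 - 204 = 2√(8555); squaring, (γ^2 - 204)^2 = 4·8555, i.e. γ^4 - 408γ^2 + 41616 - 34220 = 0, i.e. γ^4 - 408γ^2 + 7396 = 0. So γ is a root of x^4 - 408x^2 + 7396. This polynomial is irreducible over Q: it has no rational root (each ±√59 ± √145 is irrational), and any factorization into two quadratics over Q would force √(8555) ∈ Q (pairing opposite roots) or √59, √145 ∈ Q (other pairings), all impossible. Hence [Q(γ):Q] = 4 = [Q(√59, √145):Q], so Q(γ) = Q(√59, √145).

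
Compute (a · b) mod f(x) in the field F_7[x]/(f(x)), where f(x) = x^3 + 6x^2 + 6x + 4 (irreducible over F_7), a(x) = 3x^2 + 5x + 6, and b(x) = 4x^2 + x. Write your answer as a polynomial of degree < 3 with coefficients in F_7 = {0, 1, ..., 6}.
a · b ≡ 6x^2 (mod f(x))

Multiply in F_7[x]: a(x)·b(x) = (3x^2 + 5x + 6)·(4x^2 + x) = 5x^4 + 2x^3 + x^2 + 6x. This has degree ≥ 3, so divide by f(x) over F_7: 5x^4 + 2x^3 + x^2 + 6x = (5x)·(x^3 + 6x^2 + 6x + 4) + (6x^2). Hence a·b ≡ 6x^2 (mod f). (F_7[x]/(f) is a field with 7^3 = 343 elements since f is irreducible of degree 3.)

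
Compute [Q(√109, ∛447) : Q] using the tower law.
[Q(√109, ∛447) : Q] = 6

Let L = Q(√109, ∛447). Since Q(√109) ⊂ L and [Q(√109):Q] = 2, the tower law gives 2 | [L:Q]. Likewise Q(∛447) ⊂ L with [Q(∛447):Q] = 3 (because 447 is not a perfect cube), so 3 | [L:Q]. As gcd(2,3) = 1, [L:Q] is divisible by 6. Conversely L is generated over Q by √109 and ∛447, so [L:Q] ≤ 2·3 = 6. Therefore [Q(√109, ∛447) : Q] = 6.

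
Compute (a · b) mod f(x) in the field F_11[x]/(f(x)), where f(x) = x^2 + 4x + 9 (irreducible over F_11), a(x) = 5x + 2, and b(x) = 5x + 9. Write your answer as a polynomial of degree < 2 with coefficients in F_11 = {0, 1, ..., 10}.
a · b ≡ 10x + 2 (mod f(x))

Multiply in F_11[x]: a(x)·b(x) = (5x + 2)·(5x + 9) = 3x^2 + 7. This has degree ≥ 2, so divide by f(x) over F_11: 3x^2 + 7 = (3)·(x^2 + 4x + 9) + (10x + 2). Hence a·b ≡ 10x + 2 (mod f). (F_11[x]/(f) is a field with 11^2 = 121 elements since f is irreducible of degree 2.)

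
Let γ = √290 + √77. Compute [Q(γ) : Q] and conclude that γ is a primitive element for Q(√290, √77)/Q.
[Q(γ) : Q] = 4 (equivalently, Q(γ) = Q(√290, √77))

Obviously Q(γ) ⊆ Q(√290, √77), and [Q(√290, √77):Q] = 4 (since 290, 77 are distinct squarefree integers > 1 with 22330 not a perfect square). To show equality we compute the minimal polynomial of γ. From γ = √290 + √77: γ^2 = 290 + 2√(22330) + 77 = 367 + 2√(22330), so γ^2 - 367 = 2√(22330); squaring, (γ^2 - 367)^2 = 4·22330, i.e. γ^4 - 734γ^2 + 134689 - 89320 = 0, i.e. γ^4 - 734γ^2 + 45369 = 0. So γ is a root of x^4 - 734x^2 + 45369. This polynomial is irreducible over Q: it has no rational root (each ±√290 ± √77 is irrational), and any factorization into two quadratics over Q would force √(22330) ∈ Q (pairing opposite roots) or √290, √77 ∈ Q (other pairings), all impossible. Hence [Q(γ):Q] = 4 = [Q(√290, √77):Q], so Q(γ) = Q(√290, √77).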